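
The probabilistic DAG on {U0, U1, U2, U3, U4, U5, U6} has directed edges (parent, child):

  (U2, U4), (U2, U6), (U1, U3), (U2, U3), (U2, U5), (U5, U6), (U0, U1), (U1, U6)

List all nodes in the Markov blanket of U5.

{U1, U2, U6}

Parents of U5: U2.
U5's children: U6.
Co-parents of U5 (other parents of its children):
  U6's other parents are U1, U2.
MB(U5) = {U1, U2, U6}.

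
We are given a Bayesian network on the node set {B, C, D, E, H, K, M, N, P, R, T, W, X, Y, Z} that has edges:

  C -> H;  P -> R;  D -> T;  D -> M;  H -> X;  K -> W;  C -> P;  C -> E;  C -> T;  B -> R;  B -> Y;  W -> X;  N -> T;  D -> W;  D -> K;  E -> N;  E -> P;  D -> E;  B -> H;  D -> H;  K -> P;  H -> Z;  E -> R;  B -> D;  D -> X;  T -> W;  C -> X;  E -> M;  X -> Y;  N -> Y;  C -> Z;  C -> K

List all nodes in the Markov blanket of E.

{B, C, D, K, M, N, P, R}

A node's Markov blanket = Pa ∪ Ch ∪ (parents of Ch other than the node itself).
Children of E: M, N, P, R.
Parents of E: C, D.
Co-parents of E (other parents of its children):
  M: D
  N: —
  P: C, K
  R: B, P
So the Markov blanket of E is {B, C, D, K, M, N, P, R}.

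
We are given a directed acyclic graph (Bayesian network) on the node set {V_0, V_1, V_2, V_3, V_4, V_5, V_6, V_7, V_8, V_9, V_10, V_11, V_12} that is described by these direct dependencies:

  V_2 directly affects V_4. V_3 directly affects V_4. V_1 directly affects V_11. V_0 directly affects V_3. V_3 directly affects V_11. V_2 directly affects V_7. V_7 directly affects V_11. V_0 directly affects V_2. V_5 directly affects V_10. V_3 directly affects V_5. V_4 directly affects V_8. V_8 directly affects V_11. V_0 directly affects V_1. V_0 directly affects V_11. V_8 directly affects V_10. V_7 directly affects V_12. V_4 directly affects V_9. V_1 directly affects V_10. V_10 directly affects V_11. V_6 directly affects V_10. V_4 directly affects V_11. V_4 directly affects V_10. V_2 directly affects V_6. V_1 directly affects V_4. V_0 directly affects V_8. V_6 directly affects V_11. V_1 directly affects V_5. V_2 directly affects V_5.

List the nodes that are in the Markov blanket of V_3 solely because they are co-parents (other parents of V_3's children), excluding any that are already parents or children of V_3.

Children of V_3: V_4, V_5, V_11.
  V_4 also has parents V_1, V_2.
  V_5 also has parents V_1, V_2.
  V_11's other parents are V_0, V_1, V_4, V_6, V_7, V_8, V_10.
Excluding nodes already adjacent to V_3 (V_0, V_4, V_5, V_11), the co-parent-only contribution is {V_1, V_2, V_6, V_7, V_8, V_10}.

{V_1, V_2, V_6, V_7, V_8, V_10}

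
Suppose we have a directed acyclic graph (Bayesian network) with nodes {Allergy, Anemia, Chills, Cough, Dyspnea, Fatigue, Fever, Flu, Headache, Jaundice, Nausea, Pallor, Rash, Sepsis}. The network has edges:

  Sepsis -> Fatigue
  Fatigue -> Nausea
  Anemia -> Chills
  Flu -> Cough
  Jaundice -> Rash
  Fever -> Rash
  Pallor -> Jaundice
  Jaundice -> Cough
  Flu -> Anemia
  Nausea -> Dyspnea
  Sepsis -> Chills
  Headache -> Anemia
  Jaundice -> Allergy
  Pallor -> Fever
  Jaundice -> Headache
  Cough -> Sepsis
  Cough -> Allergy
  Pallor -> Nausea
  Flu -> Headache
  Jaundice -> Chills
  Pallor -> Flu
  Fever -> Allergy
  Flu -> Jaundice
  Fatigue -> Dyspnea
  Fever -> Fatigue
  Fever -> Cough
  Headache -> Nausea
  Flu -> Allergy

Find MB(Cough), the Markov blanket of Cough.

{Allergy, Fever, Flu, Jaundice, Sepsis}

The Markov blanket of a node is its parents, its children, and the other parents of its children.
Cough has parents Fever, Flu, Jaundice.
Cough has children Allergy, Sepsis.
For each child, the remaining parents (spouses of Cough):
  Sepsis has no other parent.
  Allergy also has parents Fever, Flu, Jaundice.
Union: {Fever, Flu, Jaundice} ∪ {Allergy, Sepsis} ∪ {Fever, Flu, Jaundice} = {Allergy, Fever, Flu, Jaundice, Sepsis}.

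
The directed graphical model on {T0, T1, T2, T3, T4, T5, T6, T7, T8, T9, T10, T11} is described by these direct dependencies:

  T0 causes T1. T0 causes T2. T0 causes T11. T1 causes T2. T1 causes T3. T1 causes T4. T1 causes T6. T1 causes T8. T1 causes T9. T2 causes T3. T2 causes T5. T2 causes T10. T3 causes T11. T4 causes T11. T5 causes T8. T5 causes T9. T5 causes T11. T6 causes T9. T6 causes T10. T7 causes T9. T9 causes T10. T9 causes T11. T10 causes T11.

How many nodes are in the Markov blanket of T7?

Recall MB(v) = parents ∪ children ∪ spouses, where spouses are the other parents of v's children.
Pa(T7) = {}.
Children of T7: T9.
Co-parents of T7 (other parents of its children):
  T9's other parents are T1, T5, T6.
MB(T7) = {T1, T5, T6, T9}, which has 4 nodes.

4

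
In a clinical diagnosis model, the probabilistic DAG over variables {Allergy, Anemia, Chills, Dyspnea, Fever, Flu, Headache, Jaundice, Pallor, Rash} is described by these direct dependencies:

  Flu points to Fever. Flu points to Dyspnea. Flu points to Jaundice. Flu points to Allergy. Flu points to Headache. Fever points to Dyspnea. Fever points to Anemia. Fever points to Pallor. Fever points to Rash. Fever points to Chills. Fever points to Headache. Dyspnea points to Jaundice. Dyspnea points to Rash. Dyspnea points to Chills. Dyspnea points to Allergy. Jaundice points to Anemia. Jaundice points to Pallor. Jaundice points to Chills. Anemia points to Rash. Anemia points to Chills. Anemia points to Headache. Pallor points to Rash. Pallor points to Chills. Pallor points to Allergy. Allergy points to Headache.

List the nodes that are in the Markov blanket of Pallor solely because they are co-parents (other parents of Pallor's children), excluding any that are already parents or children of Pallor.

{Anemia, Dyspnea, Flu}

Children of Pallor: Allergy, Chills, Rash.
  Rash's other parents are Anemia, Dyspnea, Fever.
  Chills also has parents Anemia, Dyspnea, Fever, Jaundice.
  Allergy also has parents Dyspnea, Flu.
Excluding nodes already adjacent to Pallor (Allergy, Chills, Fever, Jaundice, Rash), the co-parent-only contribution is {Anemia, Dyspnea, Flu}.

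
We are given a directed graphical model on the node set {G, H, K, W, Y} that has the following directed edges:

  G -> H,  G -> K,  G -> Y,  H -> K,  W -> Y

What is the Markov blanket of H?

{G, K}

A node's Markov blanket = Pa ∪ Ch ∪ (parents of Ch other than the node itself).
Pa(H) = {G}.
Ch(H) = {K}.
Parents of each child, excluding H:
  K: G
Union: {G} ∪ {K} ∪ {G} = {G, K}.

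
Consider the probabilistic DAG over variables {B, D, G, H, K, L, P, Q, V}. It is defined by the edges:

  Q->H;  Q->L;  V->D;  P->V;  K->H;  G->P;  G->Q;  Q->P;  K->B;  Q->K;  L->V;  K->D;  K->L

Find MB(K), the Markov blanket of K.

{B, D, H, L, Q, V}

Parents of K: Q.
K's children: B, D, H, L.
Other parents of K's children:
  B: —
  H: Q
  L: Q
  D: V
MB(K) = {B, D, H, L, Q, V}.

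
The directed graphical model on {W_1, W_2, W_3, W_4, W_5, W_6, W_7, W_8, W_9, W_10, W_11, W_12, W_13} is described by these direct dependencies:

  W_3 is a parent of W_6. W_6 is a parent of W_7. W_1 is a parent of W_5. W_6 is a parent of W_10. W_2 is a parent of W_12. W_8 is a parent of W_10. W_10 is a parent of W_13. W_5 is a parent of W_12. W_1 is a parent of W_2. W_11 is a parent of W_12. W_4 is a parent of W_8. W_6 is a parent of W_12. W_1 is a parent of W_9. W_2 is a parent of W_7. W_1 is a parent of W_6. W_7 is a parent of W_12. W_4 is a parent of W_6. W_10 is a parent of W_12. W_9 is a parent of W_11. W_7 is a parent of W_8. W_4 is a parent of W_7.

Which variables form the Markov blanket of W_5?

Pa(W_5) = {W_1}.
Ch(W_5) = {W_12}.
Parents of each child, excluding W_5:
  W_12: W_2, W_6, W_7, W_10, W_11
MB(W_5) = {W_1, W_2, W_6, W_7, W_10, W_11, W_12}.

{W_1, W_2, W_6, W_7, W_10, W_11, W_12}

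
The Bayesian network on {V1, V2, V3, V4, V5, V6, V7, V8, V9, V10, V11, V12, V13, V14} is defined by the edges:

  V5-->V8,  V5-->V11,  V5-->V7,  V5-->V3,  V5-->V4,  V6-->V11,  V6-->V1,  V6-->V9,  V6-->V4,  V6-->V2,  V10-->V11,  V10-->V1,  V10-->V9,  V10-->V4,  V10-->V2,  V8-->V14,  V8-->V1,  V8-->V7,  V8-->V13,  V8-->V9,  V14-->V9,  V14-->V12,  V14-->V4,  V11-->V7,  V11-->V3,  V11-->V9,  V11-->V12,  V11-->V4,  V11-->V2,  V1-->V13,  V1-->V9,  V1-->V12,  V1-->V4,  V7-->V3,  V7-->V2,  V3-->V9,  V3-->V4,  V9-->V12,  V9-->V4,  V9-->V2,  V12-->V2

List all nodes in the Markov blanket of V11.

{V1, V2, V3, V4, V5, V6, V7, V8, V9, V10, V12, V14}

V11 has parents V5, V6, V10.
Children of V11: V2, V3, V4, V7, V9, V12.
Co-parents of V11 (other parents of its children):
  V7: V5, V8
  V3: V5, V7
  V9: V1, V3, V6, V8, V10, V14
  V12: V1, V9, V14
  V4: V1, V3, V5, V6, V9, V10, V14
  V2: V6, V7, V9, V10, V12
So the Markov blanket of V11 is {V1, V2, V3, V4, V5, V6, V7, V8, V9, V10, V12, V14}.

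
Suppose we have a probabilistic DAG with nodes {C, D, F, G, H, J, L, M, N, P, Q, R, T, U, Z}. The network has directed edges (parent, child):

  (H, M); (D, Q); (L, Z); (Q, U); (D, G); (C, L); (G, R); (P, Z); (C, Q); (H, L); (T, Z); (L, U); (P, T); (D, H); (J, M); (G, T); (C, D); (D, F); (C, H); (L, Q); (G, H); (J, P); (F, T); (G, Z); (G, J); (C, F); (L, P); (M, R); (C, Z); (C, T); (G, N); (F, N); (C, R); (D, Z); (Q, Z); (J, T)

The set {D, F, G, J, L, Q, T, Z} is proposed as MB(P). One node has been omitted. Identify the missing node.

Recall MB(v) = parents ∪ children ∪ spouses, where spouses are the other parents of v's children.
Parents of P: J, L.
Ch(P) = {T, Z}.
For each child, the remaining parents (spouses of P):
  T: C, F, G, J
  Z: C, D, G, L, Q, T
MB(P) = {C, D, F, G, J, L, Q, T, Z}.
Comparing with the claimed set, C is missing.

C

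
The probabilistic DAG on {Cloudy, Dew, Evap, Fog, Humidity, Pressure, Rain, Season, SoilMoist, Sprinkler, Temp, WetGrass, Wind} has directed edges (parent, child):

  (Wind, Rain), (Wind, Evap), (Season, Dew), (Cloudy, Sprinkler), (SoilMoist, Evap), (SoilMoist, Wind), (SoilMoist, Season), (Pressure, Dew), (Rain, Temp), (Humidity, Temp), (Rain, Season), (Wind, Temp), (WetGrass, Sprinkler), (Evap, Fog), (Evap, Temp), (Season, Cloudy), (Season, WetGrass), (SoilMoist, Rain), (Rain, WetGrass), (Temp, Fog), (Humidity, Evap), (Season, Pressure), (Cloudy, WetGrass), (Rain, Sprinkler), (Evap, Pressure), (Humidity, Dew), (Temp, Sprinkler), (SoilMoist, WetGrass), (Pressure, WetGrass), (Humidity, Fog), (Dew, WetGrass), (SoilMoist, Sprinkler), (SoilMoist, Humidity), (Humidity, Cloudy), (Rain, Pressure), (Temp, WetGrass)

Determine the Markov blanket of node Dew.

Recall MB(v) = parents ∪ children ∪ spouses, where spouses are the other parents of v's children.
Parents of Dew: Humidity, Pressure, Season.
Children of Dew: WetGrass.
For each child, the remaining parents (spouses of Dew):
  parents(WetGrass) \ {Dew} = {Cloudy, Pressure, Rain, Season, SoilMoist, Temp}.
Taking the union gives {Cloudy, Humidity, Pressure, Rain, Season, SoilMoist, Temp, WetGrass}.

{Cloudy, Humidity, Pressure, Rain, Season, SoilMoist, Temp, WetGrass}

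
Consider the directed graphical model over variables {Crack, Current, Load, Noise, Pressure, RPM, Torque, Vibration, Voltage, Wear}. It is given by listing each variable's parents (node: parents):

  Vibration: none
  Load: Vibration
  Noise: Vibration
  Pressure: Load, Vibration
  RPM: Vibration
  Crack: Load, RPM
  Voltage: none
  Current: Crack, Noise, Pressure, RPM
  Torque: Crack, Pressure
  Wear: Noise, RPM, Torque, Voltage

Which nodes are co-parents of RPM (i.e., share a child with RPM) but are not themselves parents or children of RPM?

{Load, Noise, Pressure, Torque, Voltage}

Children of RPM: Crack, Current, Wear.
  Crack's other parent is Load.
  Current's other parents are Crack, Noise, Pressure.
  parents(Wear) \ {RPM} = {Noise, Torque, Voltage}.
Excluding nodes already adjacent to RPM (Crack, Current, Vibration, Wear), the co-parent-only contribution is {Load, Noise, Pressure, Torque, Voltage}.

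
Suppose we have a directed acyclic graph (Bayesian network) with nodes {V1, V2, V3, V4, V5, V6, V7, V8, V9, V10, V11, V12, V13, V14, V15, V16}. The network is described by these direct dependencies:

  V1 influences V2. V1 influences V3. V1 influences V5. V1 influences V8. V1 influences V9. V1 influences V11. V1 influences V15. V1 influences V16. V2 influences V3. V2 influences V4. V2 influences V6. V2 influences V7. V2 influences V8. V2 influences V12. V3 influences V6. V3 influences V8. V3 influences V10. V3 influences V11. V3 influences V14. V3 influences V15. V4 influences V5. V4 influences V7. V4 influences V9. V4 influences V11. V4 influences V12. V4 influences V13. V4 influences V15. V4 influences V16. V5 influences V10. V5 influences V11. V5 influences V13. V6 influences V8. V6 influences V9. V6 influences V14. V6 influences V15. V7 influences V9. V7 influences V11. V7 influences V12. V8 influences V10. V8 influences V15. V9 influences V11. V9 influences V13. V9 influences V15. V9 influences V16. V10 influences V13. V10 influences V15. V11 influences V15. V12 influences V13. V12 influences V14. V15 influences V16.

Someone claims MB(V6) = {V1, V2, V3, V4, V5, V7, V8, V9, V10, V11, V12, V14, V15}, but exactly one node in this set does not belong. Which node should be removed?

V5

By definition, MB(V6) is built from V6's parents, V6's children, and the co-parents of V6.
V6's children: V8, V9, V14, V15.
Parents of V6: V2, V3.
Parents of each child, excluding V6:
  V8: V1, V2, V3
  V9: V1, V4, V7
  V14: V3, V12
  V15: V1, V3, V4, V8, V9, V10, V11
MB(V6) = {V1, V2, V3, V4, V7, V8, V9, V10, V11, V12, V14, V15}.
V5 is neither a parent, child, nor co-parent of V6, so it does not belong.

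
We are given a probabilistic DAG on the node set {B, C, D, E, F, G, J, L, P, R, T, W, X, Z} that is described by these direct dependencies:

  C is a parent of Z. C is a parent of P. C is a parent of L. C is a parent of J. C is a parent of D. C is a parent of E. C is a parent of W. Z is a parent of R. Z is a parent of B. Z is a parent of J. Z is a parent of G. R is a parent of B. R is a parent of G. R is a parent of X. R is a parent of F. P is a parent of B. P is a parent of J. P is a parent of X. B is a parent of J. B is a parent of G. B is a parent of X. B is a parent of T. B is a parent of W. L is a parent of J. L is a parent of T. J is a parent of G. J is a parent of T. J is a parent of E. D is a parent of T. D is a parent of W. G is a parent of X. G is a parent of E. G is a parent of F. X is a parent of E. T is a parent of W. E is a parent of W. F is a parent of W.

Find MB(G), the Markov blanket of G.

{B, C, E, F, J, P, R, X, Z}

The Markov blanket of a node is its parents, its children, and the other parents of its children.
Children of G: E, F, X.
Parents of G: B, J, R, Z.
Co-parents of G (other parents of its children):
  X's other parents are B, P, R.
  E also has parents C, J, X.
  F's other parent is R.
MB(G) = {B, C, E, F, J, P, R, X, Z}.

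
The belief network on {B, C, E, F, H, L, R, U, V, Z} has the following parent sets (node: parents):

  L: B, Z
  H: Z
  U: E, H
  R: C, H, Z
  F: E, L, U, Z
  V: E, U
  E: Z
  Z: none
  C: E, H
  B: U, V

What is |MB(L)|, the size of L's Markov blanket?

By definition, MB(L) is built from L's parents, L's children, and the co-parents of L.
L has child F.
L has parents B, Z.
Parents of each child, excluding L:
  F: E, U, Z
MB(L) = {B, E, F, U, Z}, which has 5 nodes.

5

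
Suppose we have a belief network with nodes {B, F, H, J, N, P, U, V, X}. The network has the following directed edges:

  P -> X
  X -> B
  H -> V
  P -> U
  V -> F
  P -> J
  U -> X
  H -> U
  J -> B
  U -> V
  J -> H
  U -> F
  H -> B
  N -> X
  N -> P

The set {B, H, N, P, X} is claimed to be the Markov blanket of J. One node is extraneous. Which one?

Pa(J) = {P}.
J has children B, H.
For each child, the remaining parents (spouses of J):
  H has no other parent.
  B's other parents are H, X.
MB(J) = {B, H, P, X}.
N is neither a parent, child, nor co-parent of J, so it does not belong.

N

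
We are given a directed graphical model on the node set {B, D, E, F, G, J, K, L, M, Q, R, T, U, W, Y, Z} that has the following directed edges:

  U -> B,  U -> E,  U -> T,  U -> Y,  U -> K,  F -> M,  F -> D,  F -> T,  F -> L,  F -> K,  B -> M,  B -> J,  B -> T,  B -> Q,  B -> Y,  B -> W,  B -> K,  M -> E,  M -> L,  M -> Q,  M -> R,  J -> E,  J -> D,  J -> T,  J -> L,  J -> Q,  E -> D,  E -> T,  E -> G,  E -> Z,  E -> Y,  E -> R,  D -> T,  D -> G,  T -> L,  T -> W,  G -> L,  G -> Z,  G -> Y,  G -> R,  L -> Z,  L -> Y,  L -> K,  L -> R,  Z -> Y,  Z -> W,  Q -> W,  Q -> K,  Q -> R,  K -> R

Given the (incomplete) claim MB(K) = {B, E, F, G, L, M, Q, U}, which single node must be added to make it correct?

R

A node's Markov blanket = Pa ∪ Ch ∪ (parents of Ch other than the node itself).
Pa(K) = {B, F, L, Q, U}.
K's children: R.
Co-parents of K (other parents of its children):
  R also has parents E, G, L, M, Q.
MB(K) = {B, E, F, G, L, M, Q, R, U}.
Comparing with the claimed set, R is missing.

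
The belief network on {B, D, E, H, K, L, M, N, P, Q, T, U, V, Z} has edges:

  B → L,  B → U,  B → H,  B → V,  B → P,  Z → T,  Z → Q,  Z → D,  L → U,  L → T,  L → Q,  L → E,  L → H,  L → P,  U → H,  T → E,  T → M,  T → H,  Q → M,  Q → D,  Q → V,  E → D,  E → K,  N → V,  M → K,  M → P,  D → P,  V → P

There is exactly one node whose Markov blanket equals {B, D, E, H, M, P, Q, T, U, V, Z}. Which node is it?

The target node must have every member of {B, D, E, H, M, P, Q, T, U, V, Z} as a parent, child, or co-parent, and no others.
Parents of L: B; children: E, H, P, Q, T, U; co-parents: B, D, M, T, U, V, Z.
These exactly cover the given set, so the node is L.

L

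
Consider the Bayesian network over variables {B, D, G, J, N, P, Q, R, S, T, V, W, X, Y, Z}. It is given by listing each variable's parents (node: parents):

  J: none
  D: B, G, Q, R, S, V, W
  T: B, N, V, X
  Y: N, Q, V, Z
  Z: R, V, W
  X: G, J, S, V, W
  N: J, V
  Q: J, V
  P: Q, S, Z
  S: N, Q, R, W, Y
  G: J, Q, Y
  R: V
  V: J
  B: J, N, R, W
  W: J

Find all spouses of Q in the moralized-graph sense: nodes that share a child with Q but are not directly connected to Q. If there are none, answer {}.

{B, N, R, W, Z}

Children of Q: D, G, P, S, Y.
  Y also has parents N, V, Z.
  S's other parents are N, R, W, Y.
  parents(P) \ {Q} = {S, Z}.
  G also has parents J, Y.
  parents(D) \ {Q} = {B, G, R, S, V, W}.
Excluding nodes already adjacent to Q (D, G, J, P, S, V, Y), the co-parent-only contribution is {B, N, R, W, Z}.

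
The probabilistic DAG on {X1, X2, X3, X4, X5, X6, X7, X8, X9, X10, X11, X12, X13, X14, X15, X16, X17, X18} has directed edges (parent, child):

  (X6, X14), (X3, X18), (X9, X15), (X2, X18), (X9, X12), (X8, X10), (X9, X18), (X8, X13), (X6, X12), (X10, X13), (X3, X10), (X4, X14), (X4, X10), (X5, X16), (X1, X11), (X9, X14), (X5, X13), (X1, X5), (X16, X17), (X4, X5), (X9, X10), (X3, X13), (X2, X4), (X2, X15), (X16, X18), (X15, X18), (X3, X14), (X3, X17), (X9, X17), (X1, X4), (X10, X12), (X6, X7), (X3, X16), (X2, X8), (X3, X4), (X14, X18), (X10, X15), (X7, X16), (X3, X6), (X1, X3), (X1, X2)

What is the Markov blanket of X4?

Recall MB(v) = parents ∪ children ∪ spouses, where spouses are the other parents of v's children.
Ch(X4) = {X5, X10, X14}.
Parents of X4: X1, X2, X3.
Other parents of X4's children:
  X5's other parent is X1.
  X10's other parents are X3, X8, X9.
  X14 also has parents X3, X6, X9.
MB(X4) = {X1, X2, X3, X5, X6, X8, X9, X10, X14}.

{X1, X2, X3, X5, X6, X8, X9, X10, X14}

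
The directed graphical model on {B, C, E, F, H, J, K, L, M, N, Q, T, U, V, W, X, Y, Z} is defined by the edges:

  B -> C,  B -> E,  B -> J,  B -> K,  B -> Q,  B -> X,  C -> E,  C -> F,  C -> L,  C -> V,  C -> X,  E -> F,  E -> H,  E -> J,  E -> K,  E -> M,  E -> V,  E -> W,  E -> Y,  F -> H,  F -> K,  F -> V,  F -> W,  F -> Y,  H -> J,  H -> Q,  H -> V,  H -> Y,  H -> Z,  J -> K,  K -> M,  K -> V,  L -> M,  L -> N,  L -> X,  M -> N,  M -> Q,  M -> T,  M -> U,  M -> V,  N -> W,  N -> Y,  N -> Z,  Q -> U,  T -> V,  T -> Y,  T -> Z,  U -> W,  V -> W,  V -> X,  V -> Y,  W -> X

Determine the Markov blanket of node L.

{B, C, E, K, M, N, V, W, X}

A node's Markov blanket = Pa ∪ Ch ∪ (parents of Ch other than the node itself).
Parents of L: C.
L has children M, N, X.
Other parents of L's children:
  M also has parents E, K.
  N also has parent M.
  X's other parents are B, C, V, W.
MB(L) = {B, C, E, K, M, N, V, W, X}.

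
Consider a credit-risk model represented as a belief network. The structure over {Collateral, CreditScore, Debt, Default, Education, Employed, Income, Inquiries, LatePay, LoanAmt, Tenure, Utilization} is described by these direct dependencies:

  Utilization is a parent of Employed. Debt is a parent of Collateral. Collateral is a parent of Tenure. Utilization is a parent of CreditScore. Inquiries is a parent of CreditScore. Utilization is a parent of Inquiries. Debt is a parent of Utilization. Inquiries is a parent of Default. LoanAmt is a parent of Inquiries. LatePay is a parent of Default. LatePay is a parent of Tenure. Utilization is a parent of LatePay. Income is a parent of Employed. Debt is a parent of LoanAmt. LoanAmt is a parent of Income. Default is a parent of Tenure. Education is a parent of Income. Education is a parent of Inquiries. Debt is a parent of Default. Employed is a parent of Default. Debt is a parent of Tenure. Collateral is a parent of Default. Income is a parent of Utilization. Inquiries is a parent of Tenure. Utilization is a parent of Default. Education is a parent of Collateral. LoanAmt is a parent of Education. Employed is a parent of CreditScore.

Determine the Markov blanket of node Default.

{Collateral, Debt, Employed, Inquiries, LatePay, Tenure, Utilization}

Recall MB(v) = parents ∪ children ∪ spouses, where spouses are the other parents of v's children.
Default has parents Collateral, Debt, Employed, Inquiries, LatePay, Utilization.
Default has child Tenure.
Other parents of Default's children:
  Tenure: Collateral, Debt, Inquiries, LatePay
Union: {Collateral, Debt, Employed, Inquiries, LatePay, Utilization} ∪ {Tenure} ∪ {Collateral, Debt, Inquiries, LatePay} = {Collateral, Debt, Employed, Inquiries, LatePay, Tenure, Utilization}.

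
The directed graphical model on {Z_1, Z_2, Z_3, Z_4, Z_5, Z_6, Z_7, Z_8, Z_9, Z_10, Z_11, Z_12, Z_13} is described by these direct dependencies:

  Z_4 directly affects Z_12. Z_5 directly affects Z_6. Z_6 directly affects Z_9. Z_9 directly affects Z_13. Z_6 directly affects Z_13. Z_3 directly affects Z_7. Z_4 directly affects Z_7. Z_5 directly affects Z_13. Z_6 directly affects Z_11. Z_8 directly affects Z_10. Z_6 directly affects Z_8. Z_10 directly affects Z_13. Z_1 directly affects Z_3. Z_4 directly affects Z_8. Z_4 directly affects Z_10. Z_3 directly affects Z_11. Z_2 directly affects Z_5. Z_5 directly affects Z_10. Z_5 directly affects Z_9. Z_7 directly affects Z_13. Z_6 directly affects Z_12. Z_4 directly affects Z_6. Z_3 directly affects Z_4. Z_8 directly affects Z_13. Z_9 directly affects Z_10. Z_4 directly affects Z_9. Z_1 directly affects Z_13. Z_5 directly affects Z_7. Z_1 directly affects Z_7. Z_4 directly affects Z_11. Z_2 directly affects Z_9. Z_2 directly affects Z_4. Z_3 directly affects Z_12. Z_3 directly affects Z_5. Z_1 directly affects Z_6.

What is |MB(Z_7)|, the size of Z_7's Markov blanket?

9

Z_7's parents: Z_1, Z_3, Z_4, Z_5.
Ch(Z_7) = {Z_13}.
Parents of each child, excluding Z_7:
  parents(Z_13) \ {Z_7} = {Z_1, Z_5, Z_6, Z_8, Z_9, Z_10}.
MB(Z_7) = {Z_1, Z_3, Z_4, Z_5, Z_6, Z_8, Z_9, Z_10, Z_13}, which has 9 nodes.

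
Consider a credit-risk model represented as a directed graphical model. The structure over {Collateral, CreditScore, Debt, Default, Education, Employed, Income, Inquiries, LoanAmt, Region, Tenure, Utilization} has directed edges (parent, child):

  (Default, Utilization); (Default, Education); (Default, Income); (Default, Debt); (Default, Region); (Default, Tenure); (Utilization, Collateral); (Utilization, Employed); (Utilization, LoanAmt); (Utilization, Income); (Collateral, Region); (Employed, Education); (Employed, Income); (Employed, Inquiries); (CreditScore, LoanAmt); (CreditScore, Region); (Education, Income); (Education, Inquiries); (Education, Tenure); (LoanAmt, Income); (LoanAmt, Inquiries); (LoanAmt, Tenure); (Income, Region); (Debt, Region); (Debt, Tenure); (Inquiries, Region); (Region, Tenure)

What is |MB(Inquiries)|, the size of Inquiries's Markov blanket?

Recall MB(v) = parents ∪ children ∪ spouses, where spouses are the other parents of v's children.
Inquiries's parents: Education, Employed, LoanAmt.
Ch(Inquiries) = {Region}.
Co-parents of Inquiries (other parents of its children):
  Region's other parents are Collateral, CreditScore, Debt, Default, Income.
MB(Inquiries) = {Collateral, CreditScore, Debt, Default, Education, Employed, Income, LoanAmt, Region}, which has 9 nodes.

9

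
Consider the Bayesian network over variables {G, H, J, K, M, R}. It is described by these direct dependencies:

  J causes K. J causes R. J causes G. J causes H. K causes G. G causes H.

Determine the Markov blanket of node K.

{G, J}

By definition, MB(K) is built from K's parents, K's children, and the co-parents of K.
Parents of K: J.
K has child G.
Parents of each child, excluding K:
  G's other parent is J.
Union: {J} ∪ {G} ∪ {J} = {G, J}.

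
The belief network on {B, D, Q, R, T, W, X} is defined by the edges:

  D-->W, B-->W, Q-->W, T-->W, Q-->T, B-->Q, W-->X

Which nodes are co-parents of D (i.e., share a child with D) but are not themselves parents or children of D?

Children of D: W.
  parents(W) \ {D} = {B, Q, T}.
Excluding nodes already adjacent to D (W), the co-parent-only contribution is {B, Q, T}.

{B, Q, T}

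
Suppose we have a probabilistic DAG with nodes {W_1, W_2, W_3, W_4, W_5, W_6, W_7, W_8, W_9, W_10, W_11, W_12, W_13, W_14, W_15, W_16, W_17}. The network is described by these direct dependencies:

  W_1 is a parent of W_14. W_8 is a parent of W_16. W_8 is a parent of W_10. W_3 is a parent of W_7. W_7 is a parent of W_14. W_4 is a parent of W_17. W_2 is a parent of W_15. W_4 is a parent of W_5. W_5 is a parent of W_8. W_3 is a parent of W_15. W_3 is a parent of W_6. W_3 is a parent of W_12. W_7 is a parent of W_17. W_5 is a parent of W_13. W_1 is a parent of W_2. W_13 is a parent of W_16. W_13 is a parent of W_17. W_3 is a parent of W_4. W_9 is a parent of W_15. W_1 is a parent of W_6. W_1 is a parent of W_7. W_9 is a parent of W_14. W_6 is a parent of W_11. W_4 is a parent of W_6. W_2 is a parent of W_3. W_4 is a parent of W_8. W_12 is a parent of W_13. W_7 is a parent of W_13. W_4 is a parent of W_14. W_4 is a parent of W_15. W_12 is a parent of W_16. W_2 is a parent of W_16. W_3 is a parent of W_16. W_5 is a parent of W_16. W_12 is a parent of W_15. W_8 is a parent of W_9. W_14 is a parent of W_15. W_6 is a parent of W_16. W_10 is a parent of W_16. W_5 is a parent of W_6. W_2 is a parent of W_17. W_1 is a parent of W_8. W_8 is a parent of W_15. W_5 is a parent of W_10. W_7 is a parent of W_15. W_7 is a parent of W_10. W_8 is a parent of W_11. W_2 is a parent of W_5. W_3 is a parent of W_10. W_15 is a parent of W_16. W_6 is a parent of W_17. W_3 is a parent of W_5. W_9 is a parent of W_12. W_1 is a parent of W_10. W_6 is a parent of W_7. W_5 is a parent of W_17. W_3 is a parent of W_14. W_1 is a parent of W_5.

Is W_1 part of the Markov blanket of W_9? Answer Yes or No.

Yes

W_1 is a co-parent of W_9: both are parents of W_14.
So W_1 ∈ MB(W_9).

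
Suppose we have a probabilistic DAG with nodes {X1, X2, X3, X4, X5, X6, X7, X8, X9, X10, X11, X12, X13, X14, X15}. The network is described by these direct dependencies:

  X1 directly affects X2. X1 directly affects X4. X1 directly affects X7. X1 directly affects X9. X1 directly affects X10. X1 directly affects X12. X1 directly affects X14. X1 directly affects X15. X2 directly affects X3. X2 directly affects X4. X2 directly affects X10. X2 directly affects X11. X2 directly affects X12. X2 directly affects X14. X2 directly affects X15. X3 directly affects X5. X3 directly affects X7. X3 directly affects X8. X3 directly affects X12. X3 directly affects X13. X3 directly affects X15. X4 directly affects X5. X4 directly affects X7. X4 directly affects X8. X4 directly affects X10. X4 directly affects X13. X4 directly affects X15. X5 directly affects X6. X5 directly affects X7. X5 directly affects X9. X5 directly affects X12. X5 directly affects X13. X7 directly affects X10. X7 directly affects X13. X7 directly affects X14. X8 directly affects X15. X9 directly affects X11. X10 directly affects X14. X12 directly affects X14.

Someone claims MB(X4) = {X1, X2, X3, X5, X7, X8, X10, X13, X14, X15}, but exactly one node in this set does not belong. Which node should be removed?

Pa(X4) = {X1, X2}.
X4 has children X5, X7, X8, X10, X13, X15.
Other parents of X4's children:
  parents(X5) \ {X4} = {X3}.
  X7's other parents are X1, X3, X5.
  X8 also has parent X3.
  X10's other parents are X1, X2, X7.
  parents(X13) \ {X4} = {X3, X5, X7}.
  X15 also has parents X1, X2, X3, X8.
MB(X4) = {X1, X2, X3, X5, X7, X8, X10, X13, X15}.
X14 is neither a parent, child, nor co-parent of X4, so it does not belong.

X14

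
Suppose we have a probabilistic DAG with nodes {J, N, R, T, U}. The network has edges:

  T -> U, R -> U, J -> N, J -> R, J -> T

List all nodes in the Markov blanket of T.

{J, R, U}

Pa(T) = {J}.
Ch(T) = {U}.
For each child, the remaining parents (spouses of T):
  U also has parent R.
So the Markov blanket of T is {J, R, U}.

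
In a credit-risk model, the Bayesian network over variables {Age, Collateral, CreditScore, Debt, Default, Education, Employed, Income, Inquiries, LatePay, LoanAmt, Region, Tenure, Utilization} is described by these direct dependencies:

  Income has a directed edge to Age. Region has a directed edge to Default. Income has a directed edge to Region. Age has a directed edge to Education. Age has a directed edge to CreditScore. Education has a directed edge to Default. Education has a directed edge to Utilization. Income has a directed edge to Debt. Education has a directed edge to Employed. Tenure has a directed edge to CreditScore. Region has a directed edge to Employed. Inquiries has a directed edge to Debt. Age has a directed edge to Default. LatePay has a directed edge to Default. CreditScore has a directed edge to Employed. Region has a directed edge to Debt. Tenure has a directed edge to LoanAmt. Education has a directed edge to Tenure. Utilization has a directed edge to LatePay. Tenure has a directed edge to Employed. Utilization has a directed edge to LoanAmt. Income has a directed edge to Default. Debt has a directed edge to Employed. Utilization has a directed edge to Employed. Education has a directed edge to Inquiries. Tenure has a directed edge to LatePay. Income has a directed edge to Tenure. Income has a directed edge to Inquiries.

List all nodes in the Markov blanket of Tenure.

A node's Markov blanket = Pa ∪ Ch ∪ (parents of Ch other than the node itself).
Tenure's children: CreditScore, Employed, LatePay, LoanAmt.
Tenure's parents: Education, Income.
For each child, the remaining parents (spouses of Tenure):
  LoanAmt's other parent is Utilization.
  CreditScore also has parent Age.
  LatePay's other parent is Utilization.
  Employed's other parents are CreditScore, Debt, Education, Region, Utilization.
MB(Tenure) = {Age, CreditScore, Debt, Education, Employed, Income, LatePay, LoanAmt, Region, Utilization}.

{Age, CreditScore, Debt, Education, Employed, Income, LatePay, LoanAmt, Region, Utilization}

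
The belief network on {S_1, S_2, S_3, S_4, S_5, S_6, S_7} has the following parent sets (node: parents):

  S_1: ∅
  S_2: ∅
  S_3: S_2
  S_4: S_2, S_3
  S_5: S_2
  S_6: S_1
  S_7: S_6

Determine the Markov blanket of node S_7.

Pa(S_7) = {S_6}.
Ch(S_7) = {}.
S_7 has no children, so there are no co-parents.
Union: {S_6} ∪ {} ∪ {} = {S_6}.

{S_6}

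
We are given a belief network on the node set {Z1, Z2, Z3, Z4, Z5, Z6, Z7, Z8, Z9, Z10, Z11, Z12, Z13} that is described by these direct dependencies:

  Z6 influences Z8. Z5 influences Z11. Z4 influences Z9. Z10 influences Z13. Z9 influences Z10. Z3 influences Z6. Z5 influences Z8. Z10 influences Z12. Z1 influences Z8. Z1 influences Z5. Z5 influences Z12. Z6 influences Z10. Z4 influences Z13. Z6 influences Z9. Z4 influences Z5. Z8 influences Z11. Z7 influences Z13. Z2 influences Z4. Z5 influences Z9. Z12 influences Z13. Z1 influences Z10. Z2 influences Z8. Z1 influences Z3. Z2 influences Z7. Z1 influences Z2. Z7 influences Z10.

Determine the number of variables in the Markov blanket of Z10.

A node's Markov blanket = Pa ∪ Ch ∪ (parents of Ch other than the node itself).
Pa(Z10) = {Z1, Z6, Z7, Z9}.
Ch(Z10) = {Z12, Z13}.
For each child, the remaining parents (spouses of Z10):
  Z12: Z5
  Z13: Z4, Z7, Z12
MB(Z10) = {Z1, Z4, Z5, Z6, Z7, Z9, Z12, Z13}, which has 8 nodes.

8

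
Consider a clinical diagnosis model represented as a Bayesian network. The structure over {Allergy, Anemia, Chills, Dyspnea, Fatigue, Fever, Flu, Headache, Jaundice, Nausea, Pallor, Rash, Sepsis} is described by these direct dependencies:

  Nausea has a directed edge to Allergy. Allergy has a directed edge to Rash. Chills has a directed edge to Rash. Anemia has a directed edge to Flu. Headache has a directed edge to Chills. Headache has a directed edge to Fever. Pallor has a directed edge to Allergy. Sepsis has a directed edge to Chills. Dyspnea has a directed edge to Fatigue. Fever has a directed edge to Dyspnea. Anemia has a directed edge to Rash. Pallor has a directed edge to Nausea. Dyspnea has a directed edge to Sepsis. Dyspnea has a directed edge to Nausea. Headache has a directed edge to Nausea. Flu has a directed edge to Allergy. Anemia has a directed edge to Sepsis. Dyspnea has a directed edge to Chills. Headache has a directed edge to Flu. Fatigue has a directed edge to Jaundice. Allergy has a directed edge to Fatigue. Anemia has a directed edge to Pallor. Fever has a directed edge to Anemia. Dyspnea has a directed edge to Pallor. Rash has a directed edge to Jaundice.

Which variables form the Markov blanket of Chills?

Chills has parents Dyspnea, Headache, Sepsis.
Chills's children: Rash.
Other parents of Chills's children:
  Rash also has parents Allergy, Anemia.
MB(Chills) = {Allergy, Anemia, Dyspnea, Headache, Rash, Sepsis}.

{Allergy, Anemia, Dyspnea, Headache, Rash, Sepsis}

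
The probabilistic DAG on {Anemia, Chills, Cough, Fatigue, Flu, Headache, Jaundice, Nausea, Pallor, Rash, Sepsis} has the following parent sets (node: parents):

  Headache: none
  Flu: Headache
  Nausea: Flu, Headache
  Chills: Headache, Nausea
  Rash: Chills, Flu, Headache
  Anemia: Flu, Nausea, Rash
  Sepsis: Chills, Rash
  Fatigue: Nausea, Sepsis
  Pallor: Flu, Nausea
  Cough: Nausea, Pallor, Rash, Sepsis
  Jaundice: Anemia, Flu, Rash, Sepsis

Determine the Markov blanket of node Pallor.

{Cough, Flu, Nausea, Rash, Sepsis}

The Markov blanket of a node is its parents, its children, and the other parents of its children.
Pallor has parents Flu, Nausea.
Pallor's children: Cough.
Co-parents of Pallor (other parents of its children):
  parents(Cough) \ {Pallor} = {Nausea, Rash, Sepsis}.
So the Markov blanket of Pallor is {Cough, Flu, Nausea, Rash, Sepsis}.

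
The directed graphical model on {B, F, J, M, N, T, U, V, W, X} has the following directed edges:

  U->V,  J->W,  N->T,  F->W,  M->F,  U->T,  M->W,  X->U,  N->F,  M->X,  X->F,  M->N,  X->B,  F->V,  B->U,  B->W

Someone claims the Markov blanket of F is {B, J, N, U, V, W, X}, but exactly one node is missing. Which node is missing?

M

Pa(F) = {M, N, X}.
F has children V, W.
Other parents of F's children:
  V: U
  W: B, J, M
MB(F) = {B, J, M, N, U, V, W, X}.
Comparing with the claimed set, M is missing.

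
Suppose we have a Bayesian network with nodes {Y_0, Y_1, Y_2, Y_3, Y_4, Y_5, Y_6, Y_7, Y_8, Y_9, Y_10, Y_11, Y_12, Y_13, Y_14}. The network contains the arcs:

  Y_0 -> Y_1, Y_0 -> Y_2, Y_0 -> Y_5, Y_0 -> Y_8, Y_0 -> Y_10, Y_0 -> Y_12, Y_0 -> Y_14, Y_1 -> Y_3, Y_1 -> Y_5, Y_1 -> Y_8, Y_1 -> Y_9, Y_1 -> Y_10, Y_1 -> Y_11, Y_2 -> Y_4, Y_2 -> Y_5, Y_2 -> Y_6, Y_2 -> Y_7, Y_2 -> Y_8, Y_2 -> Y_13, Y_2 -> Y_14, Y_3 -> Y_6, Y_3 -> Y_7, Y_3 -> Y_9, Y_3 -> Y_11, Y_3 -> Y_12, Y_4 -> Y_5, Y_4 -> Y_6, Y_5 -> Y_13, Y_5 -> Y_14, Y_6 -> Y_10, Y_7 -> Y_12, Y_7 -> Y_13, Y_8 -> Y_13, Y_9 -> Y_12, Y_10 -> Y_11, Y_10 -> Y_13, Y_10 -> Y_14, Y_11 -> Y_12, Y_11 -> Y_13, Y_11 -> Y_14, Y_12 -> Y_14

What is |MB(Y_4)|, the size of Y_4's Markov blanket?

Recall MB(v) = parents ∪ children ∪ spouses, where spouses are the other parents of v's children.
Y_4's parents: Y_2.
Children of Y_4: Y_5, Y_6.
For each child, the remaining parents (spouses of Y_4):
  Y_5: Y_0, Y_1, Y_2
  Y_6: Y_2, Y_3
MB(Y_4) = {Y_0, Y_1, Y_2, Y_3, Y_5, Y_6}, which has 6 nodes.

6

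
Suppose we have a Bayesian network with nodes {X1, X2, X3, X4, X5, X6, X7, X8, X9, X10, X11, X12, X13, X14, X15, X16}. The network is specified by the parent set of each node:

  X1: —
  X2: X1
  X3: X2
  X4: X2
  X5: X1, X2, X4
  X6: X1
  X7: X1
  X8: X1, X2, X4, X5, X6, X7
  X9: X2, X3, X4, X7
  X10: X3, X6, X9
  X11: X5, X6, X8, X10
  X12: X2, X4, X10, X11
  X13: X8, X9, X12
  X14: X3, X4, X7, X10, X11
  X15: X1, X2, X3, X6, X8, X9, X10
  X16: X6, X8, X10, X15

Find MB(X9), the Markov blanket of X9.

The Markov blanket of a node is its parents, its children, and the other parents of its children.
Ch(X9) = {X10, X13, X15}.
X9's parents: X2, X3, X4, X7.
Parents of each child, excluding X9:
  parents(X10) \ {X9} = {X3, X6}.
  X13 also has parents X8, X12.
  X15's other parents are X1, X2, X3, X6, X8, X10.
MB(X9) = {X1, X2, X3, X4, X6, X7, X8, X10, X12, X13, X15}.

{X1, X2, X3, X4, X6, X7, X8, X10, X12, X13, X15}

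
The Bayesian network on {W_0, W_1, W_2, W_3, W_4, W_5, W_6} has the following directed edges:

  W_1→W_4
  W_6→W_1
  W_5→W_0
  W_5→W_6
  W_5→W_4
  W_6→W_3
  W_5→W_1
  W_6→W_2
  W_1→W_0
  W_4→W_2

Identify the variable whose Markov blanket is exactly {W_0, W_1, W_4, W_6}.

The target node must have every member of {W_0, W_1, W_4, W_6} as a parent, child, or co-parent, and no others.
Parents of W_5: none; children: W_0, W_1, W_4, W_6; co-parents: W_1, W_6.
These exactly cover the given set, so the node is W_5.

W_5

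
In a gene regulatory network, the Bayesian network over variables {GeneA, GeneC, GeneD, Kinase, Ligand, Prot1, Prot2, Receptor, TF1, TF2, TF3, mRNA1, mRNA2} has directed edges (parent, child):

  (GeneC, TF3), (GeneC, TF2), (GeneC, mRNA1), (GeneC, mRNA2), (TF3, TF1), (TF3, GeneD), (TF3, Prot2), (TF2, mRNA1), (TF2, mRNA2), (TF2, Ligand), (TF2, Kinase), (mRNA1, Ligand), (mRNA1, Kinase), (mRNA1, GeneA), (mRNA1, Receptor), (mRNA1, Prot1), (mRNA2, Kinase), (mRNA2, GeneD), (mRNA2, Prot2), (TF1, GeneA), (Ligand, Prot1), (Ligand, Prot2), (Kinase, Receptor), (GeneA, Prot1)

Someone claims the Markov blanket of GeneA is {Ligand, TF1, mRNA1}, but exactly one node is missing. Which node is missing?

GeneA has child Prot1.
Parents of GeneA: TF1, mRNA1.
Other parents of GeneA's children:
  Prot1: Ligand, mRNA1
MB(GeneA) = {Ligand, Prot1, TF1, mRNA1}.
Comparing with the claimed set, Prot1 is missing.

Prot1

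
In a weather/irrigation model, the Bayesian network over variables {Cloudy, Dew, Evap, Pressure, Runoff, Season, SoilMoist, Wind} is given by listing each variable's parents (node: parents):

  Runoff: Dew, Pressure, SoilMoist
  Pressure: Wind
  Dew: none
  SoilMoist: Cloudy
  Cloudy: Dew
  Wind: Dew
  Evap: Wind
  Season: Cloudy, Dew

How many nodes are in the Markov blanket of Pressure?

Recall MB(v) = parents ∪ children ∪ spouses, where spouses are the other parents of v's children.
Parents of Pressure: Wind.
Pressure has child Runoff.
Other parents of Pressure's children:
  Runoff: Dew, SoilMoist
MB(Pressure) = {Dew, Runoff, SoilMoist, Wind}, which has 4 nodes.

4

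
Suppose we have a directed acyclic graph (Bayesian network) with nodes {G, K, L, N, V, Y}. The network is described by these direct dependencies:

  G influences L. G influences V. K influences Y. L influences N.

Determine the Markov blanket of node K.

Ch(K) = {Y}.
K has no parents.
Parents of each child, excluding K:
  Y has no other parent.
Taking the union gives {Y}.

{Y}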